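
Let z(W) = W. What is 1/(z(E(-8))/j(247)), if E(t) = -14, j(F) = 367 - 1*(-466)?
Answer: -119/2 ≈ -59.500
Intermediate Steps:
j(F) = 833 (j(F) = 367 + 466 = 833)
1/(z(E(-8))/j(247)) = 1/(-14/833) = 1/(-14*1/833) = 1/(-2/119) = -119/2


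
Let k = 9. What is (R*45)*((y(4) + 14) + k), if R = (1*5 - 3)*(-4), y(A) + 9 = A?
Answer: -6480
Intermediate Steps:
y(A) = -9 + A
R = -8 (R = (5 - 3)*(-4) = 2*(-4) = -8)
(R*45)*((y(4) + 14) + k) = (-8*45)*(((-9 + 4) + 14) + 9) = -360*((-5 + 14) + 9) = -360*(9 + 9) = -360*18 = -6480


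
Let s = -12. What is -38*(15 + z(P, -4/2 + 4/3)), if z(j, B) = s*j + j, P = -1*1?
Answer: -988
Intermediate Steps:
P = -1
z(j, B) = -11*j (z(j, B) = -12*j + j = -11*j)
-38*(15 + z(P, -4/2 + 4/3)) = -38*(15 - 11*(-1)) = -38*(15 + 11) = -38*26 = -988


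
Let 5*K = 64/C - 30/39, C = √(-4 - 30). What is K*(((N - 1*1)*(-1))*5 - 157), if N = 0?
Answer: 304/13 + 4864*I*√34/85 ≈ 23.385 + 333.67*I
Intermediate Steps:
C = I*√34 (C = √(-34) = I*√34 ≈ 5.8309*I)
K = -2/13 - 32*I*√34/85 (K = (64/((I*√34)) - 30/39)/5 = (64*(-I*√34/34) - 30*1/39)/5 = (-32*I*√34/17 - 10/13)/5 = (-10/13 - 32*I*√34/17)/5 = -2/13 - 32*I*√34/85 ≈ -0.15385 - 2.1952*I)
K*(((N - 1*1)*(-1))*5 - 157) = (-2/13 - 32*I*√34/85)*(((0 - 1*1)*(-1))*5 - 157) = (-2/13 - 32*I*√34/85)*(((0 - 1)*(-1))*5 - 157) = (-2/13 - 32*I*√34/85)*(-1*(-1)*5 - 157) = (-2/13 - 32*I*√34/85)*(1*5 - 157) = (-2/13 - 32*I*√34/85)*(5 - 157) = (-2/13 - 32*I*√34/85)*(-152) = 304/13 + 4864*I*√34/85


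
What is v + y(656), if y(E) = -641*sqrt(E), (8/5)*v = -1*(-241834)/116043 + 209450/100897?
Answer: 30440957155/11708390571 - 2564*sqrt(41) ≈ -16415.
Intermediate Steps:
v = 30440957155/11708390571 (v = 5*(-1*(-241834)/116043 + 209450/100897)/8 = 5*(241834*(1/116043) + 209450*(1/100897))/8 = 5*(241834/116043 + 209450/100897)/8 = (5/8)*(48705531448/11708390571) = 30440957155/11708390571 ≈ 2.5999)
v + y(656) = 30440957155/11708390571 - 2564*sqrt(41)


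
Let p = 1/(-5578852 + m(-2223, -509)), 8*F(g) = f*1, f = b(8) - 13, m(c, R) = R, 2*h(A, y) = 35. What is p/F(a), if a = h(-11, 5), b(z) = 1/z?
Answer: 64/574674183 ≈ 1.1137e-7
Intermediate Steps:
h(A, y) = 35/2 (h(A, y) = (½)*35 = 35/2)
f = -103/8 (f = 1/8 - 13 = ⅛ - 13 = -103/8 ≈ -12.875)
a = 35/2 ≈ 17.500
F(g) = -103/64 (F(g) = (-103/8*1)/8 = (⅛)*(-103/8) = -103/64)
p = -1/5579361 (p = 1/(-5578852 - 509) = 1/(-5579361) = -1/5579361 ≈ -1.7923e-7)
p/F(a) = -1/(5579361*(-103/64)) = -1/5579361*(-64/103) = 64/574674183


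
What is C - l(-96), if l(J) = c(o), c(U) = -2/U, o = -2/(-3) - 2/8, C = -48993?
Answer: -244941/5 ≈ -48988.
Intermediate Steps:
o = 5/12 (o = -2*(-⅓) - 2*⅛ = ⅔ - ¼ = 5/12 ≈ 0.41667)
l(J) = -24/5 (l(J) = -2/5/12 = -2*12/5 = -24/5)
C - l(-96) = -48993 - 1*(-24/5) = -48993 + 24/5 = -244941/5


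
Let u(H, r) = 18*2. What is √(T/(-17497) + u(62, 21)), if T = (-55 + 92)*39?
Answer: √10995972153/17497 ≈ 5.9931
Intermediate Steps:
u(H, r) = 36
T = 1443 (T = 37*39 = 1443)
√(T/(-17497) + u(62, 21)) = √(1443/(-17497) + 36) = √(1443*(-1/17497) + 36) = √(-1443/17497 + 36) = √(628449/17497) = √10995972153/17497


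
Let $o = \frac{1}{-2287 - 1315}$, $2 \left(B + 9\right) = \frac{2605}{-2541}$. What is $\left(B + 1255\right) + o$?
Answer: $\frac{5699773813}{4576341} \approx 1245.5$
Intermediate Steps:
$B = - \frac{48343}{5082}$ ($B = -9 + \frac{2605 \frac{1}{-2541}}{2} = -9 + \frac{2605 \left(- \frac{1}{2541}\right)}{2} = -9 + \frac{1}{2} \left(- \frac{2605}{2541}\right) = -9 - \frac{2605}{5082} = - \frac{48343}{5082} \approx -9.5126$)
$o = - \frac{1}{3602}$ ($o = \frac{1}{-3602} = - \frac{1}{3602} \approx -0.00027762$)
$\left(B + 1255\right) + o = \left(- \frac{48343}{5082} + 1255\right) - \frac{1}{3602} = \frac{6329567}{5082} - \frac{1}{3602} = \frac{5699773813}{4576341}$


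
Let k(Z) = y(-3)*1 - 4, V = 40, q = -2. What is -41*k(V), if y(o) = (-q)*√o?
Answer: 164 - 82*I*√3 ≈ 164.0 - 142.03*I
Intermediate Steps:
y(o) = 2*√o (y(o) = (-1*(-2))*√o = 2*√o)
k(Z) = -4 + 2*I*√3 (k(Z) = (2*√(-3))*1 - 4 = (2*(I*√3))*1 - 4 = (2*I*√3)*1 - 4 = 2*I*√3 - 4 = -4 + 2*I*√3)
-41*k(V) = -41*(-4 + 2*I*√3) = 164 - 82*I*√3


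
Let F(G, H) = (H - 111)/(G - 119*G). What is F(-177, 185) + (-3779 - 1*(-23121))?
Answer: 201988543/10443 ≈ 19342.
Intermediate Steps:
F(G, H) = -(-111 + H)/(118*G) (F(G, H) = (-111 + H)/((-118*G)) = (-111 + H)*(-1/(118*G)) = -(-111 + H)/(118*G))
F(-177, 185) + (-3779 - 1*(-23121)) = (1/118)*(111 - 1*185)/(-177) + (-3779 - 1*(-23121)) = (1/118)*(-1/177)*(111 - 185) + (-3779 + 23121) = (1/118)*(-1/177)*(-74) + 19342 = 37/10443 + 19342 = 201988543/10443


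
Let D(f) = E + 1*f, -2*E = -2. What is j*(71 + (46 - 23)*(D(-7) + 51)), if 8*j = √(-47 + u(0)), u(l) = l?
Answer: 553*I*√47/4 ≈ 947.79*I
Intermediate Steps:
E = 1 (E = -½*(-2) = 1)
D(f) = 1 + f (D(f) = 1 + 1*f = 1 + f)
j = I*√47/8 (j = √(-47 + 0)/8 = √(-47)/8 = (I*√47)/8 = I*√47/8 ≈ 0.85696*I)
j*(71 + (46 - 23)*(D(-7) + 51)) = (I*√47/8)*(71 + (46 - 23)*((1 - 7) + 51)) = (I*√47/8)*(71 + 23*(-6 + 51)) = (I*√47/8)*(71 + 23*45) = (I*√47/8)*(71 + 1035) = (I*√47/8)*1106 = 553*I*√47/4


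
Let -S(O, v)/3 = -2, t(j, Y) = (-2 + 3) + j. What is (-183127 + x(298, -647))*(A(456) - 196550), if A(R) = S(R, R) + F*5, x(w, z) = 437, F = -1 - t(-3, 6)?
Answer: 35905709910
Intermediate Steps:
t(j, Y) = 1 + j
S(O, v) = 6 (S(O, v) = -3*(-2) = 6)
F = 1 (F = -1 - (1 - 3) = -1 - 1*(-2) = -1 + 2 = 1)
A(R) = 11 (A(R) = 6 + 1*5 = 6 + 5 = 11)
(-183127 + x(298, -647))*(A(456) - 196550) = (-183127 + 437)*(11 - 196550) = -182690*(-196539) = 35905709910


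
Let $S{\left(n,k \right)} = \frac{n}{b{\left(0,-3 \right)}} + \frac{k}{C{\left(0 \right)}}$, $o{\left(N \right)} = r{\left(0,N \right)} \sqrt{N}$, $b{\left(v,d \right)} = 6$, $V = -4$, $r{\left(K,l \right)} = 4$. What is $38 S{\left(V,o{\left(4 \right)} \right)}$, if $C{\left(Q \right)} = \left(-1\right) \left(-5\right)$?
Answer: $\frac{532}{15} \approx 35.467$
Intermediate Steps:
$C{\left(Q \right)} = 5$
$o{\left(N \right)} = 4 \sqrt{N}$
$S{\left(n,k \right)} = \frac{k}{5} + \frac{n}{6}$ ($S{\left(n,k \right)} = \frac{n}{6} + \frac{k}{5} = \frac{k}{5} + \frac{n}{6}$)
$38 S{\left(V,o{\left(4 \right)} \right)} = 38 \left(\frac{4 \sqrt{4}}{5} + \frac{1}{6} \left(-4\right)\right) = 38 \left(\frac{4 \cdot 2}{5} - \frac{2}{3}\right) = 38 \left(\frac{1}{5} \cdot 8 - \frac{2}{3}\right) = 38 \left(\frac{8}{5} - \frac{2}{3}\right) = 38 \cdot \frac{14}{15} = \frac{532}{15}$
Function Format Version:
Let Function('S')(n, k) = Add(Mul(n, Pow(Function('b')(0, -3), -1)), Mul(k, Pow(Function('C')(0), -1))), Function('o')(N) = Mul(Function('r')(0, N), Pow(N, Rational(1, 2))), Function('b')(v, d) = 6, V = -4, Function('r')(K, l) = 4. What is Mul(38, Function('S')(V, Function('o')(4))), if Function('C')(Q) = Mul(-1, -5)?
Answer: Rational(532, 15) ≈ 35.467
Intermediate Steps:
Function('C')(Q) = 5
Function('o')(N) = Mul(4, Pow(N, Rational(1, 2)))
Function('S')(n, k) = Add(Mul(Rational(1, 5), k), Mul(Rational(1, 6), n)) (Function('S')(n, k) = Add(Mul(n, Pow(6, -1)), Mul(k, Pow(5, -1))) = Add(Mul(n, Rational(1, 6)), Mul(k, Rational(1, 5))) = Add(Mul(Rational(1, 6), n), Mul(Rational(1, 5), k)) = Add(Mul(Rational(1, 5), k), Mul(Rational(1, 6), n)))
Mul(38, Function('S')(V, Function('o')(4))) = Mul(38, Add(Mul(Rational(1, 5), Mul(4, Pow(4, Rational(1, 2)))), Mul(Rational(1, 6), -4))) = Mul(38, Add(Mul(Rational(1, 5), Mul(4, 2)), Rational(-2, 3))) = Mul(38, Add(Mul(Rational(1, 5), 8), Rational(-2, 3))) = Mul(38, Add(Rational(8, 5), Rational(-2, 3))) = Mul(38, Rational(14, 15)) = Rational(532, 15)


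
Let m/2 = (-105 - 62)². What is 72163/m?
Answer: 72163/55778 ≈ 1.2938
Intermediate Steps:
m = 55778 (m = 2*(-105 - 62)² = 2*(-167)² = 2*27889 = 55778)
72163/m = 72163/55778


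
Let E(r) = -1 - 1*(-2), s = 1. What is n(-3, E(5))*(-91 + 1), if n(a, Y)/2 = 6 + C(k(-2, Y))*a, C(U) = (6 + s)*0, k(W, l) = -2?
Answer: -1080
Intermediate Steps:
E(r) = 1 (E(r) = -1 + 2 = 1)
C(U) = 0 (C(U) = (6 + 1)*0 = 7*0 = 0)
n(a, Y) = 12 (n(a, Y) = 2*(6 + 0*a) = 2*(6 + 0) = 2*6 = 12)
n(-3, E(5))*(-91 + 1) = 12*(-91 + 1) = 12*(-90) = -1080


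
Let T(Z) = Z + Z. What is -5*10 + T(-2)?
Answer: -54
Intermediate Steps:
T(Z) = 2*Z
-5*10 + T(-2) = -5*10 + 2*(-2) = -50 - 4 = -54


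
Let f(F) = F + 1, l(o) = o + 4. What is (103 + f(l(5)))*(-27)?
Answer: -3051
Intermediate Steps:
l(o) = 4 + o
f(F) = 1 + F
(103 + f(l(5)))*(-27) = (103 + (1 + (4 + 5)))*(-27) = (103 + (1 + 9))*(-27) = (103 + 10)*(-27) = 113*(-27) = -3051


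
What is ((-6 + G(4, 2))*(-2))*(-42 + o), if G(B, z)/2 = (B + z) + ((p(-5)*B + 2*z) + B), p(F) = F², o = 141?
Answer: -43956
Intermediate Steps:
G(B, z) = 6*z + 54*B (G(B, z) = 2*((B + z) + (((-5)²*B + 2*z) + B)) = 2*((B + z) + ((25*B + 2*z) + B)) = 2*((B + z) + ((2*z + 25*B) + B)) = 2*((B + z) + (2*z + 26*B)) = 2*(3*z + 27*B) = 6*z + 54*B)
((-6 + G(4, 2))*(-2))*(-42 + o) = ((-6 + (6*2 + 54*4))*(-2))*(-42 + 141) = ((-6 + (12 + 216))*(-2))*99 = ((-6 + 228)*(-2))*99 = (222*(-2))*99 = -444*99 = -43956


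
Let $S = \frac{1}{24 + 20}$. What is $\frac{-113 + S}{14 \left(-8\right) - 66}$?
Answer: $\frac{4971}{7832} \approx 0.6347$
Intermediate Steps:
$S = \frac{1}{44} \approx 0.022727$
$\frac{-113 + S}{14 \left(-8\right) - 66} = \frac{-113 + \frac{1}{44}}{14 \left(-8\right) - 66} = \frac{1}{-112 - 66} \left(- \frac{4971}{44}\right) = \frac{1}{-178} \left(- \frac{4971}{44}\right) = \left(- \frac{1}{178}\right) \left(- \frac{4971}{44}\right) = \frac{4971}{7832}$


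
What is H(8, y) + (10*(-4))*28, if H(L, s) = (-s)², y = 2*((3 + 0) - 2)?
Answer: -1116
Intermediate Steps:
y = 2 (y = 2*(3 - 2) = 2*1 = 2)
H(L, s) = s²
H(8, y) + (10*(-4))*28 = 2² + (10*(-4))*28 = 4 - 40*28 = 4 - 1120 = -1116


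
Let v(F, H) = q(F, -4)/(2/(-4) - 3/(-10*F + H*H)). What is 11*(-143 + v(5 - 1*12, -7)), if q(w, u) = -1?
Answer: -194007/125 ≈ -1552.1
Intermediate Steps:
v(F, H) = -1/(-1/2 - 3/(H**2 - 10*F)) (v(F, H) = -1/(2/(-4) - 3/(-10*F + H*H)) = -1/(2*(-1/4) - 3/(-10*F + H**2)) = -1/(-1/2 - 3/(H**2 - 10*F)))
11*(-143 + v(5 - 1*12, -7)) = 11*(-143 + 2*((-7)**2 - 10*(5 - 1*12))/(6 + (-7)**2 - 10*(5 - 1*12))) = 11*(-143 + 2*(49 - 10*(5 - 12))/(6 + 49 - 10*(5 - 12))) = 11*(-143 + 2*(49 - 10*(-7))/(6 + 49 - 10*(-7))) = 11*(-143 + 2*(49 + 70)/(6 + 49 + 70)) = 11*(-143 + 2*119/125) = 11*(-143 + 2*(1/125)*119) = 11*(-143 + 238/125) = 11*(-17637/125) = -194007/125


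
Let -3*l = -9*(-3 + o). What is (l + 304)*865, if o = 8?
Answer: 275935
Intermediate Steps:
l = 15 (l = -(-3)*(-3 + 8) = -(-3)*5 = -⅓*(-45) = 15)
(l + 304)*865 = (15 + 304)*865 = 319*865 = 275935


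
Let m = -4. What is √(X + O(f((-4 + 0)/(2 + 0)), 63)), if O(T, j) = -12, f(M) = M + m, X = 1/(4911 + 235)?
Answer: I*√317770646/5146 ≈ 3.4641*I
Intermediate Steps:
X = 1/5146 ≈ 0.00019433
f(M) = -4 + M (f(M) = M - 4 = -4 + M)
√(X + O(f((-4 + 0)/(2 + 0)), 63)) = √(1/5146 - 12) = √(-61751/5146) = I*√317770646/5146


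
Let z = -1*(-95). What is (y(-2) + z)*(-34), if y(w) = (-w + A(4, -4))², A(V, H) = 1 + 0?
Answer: -3536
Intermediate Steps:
z = 95
A(V, H) = 1
y(w) = (1 - w)² (y(w) = (-w + 1)² = (1 - w)²)
(y(-2) + z)*(-34) = ((-1 - 2)² + 95)*(-34) = ((-3)² + 95)*(-34) = (9 + 95)*(-34) = 104*(-34) = -3536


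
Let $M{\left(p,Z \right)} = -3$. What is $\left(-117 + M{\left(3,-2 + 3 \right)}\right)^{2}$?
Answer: $14400$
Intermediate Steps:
$\left(-117 + M{\left(3,-2 + 3 \right)}\right)^{2} = \left(-117 - 3\right)^{2} = \left(-120\right)^{2} = 14400$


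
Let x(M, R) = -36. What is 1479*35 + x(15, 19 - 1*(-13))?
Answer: 51729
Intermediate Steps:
1479*35 + x(15, 19 - 1*(-13)) = 1479*35 - 36 = 51765 - 36 = 51729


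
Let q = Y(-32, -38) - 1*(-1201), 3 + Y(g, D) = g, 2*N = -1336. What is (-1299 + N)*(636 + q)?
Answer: -3544534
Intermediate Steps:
N = -668 (N = (½)*(-1336) = -668)
Y(g, D) = -3 + g
q = 1166 (q = (-3 - 32) - 1*(-1201) = -35 + 1201 = 1166)
(-1299 + N)*(636 + q) = (-1299 - 668)*(636 + 1166) = -1967*1802 = -3544534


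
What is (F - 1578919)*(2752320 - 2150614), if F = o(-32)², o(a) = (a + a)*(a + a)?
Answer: 9144906494682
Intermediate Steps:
o(a) = 4*a² (o(a) = (2*a)*(2*a) = 4*a²)
F = 16777216 (F = (4*(-32)²)² = (4*1024)² = 4096² = 16777216)
(F - 1578919)*(2752320 - 2150614) = (16777216 - 1578919)*(2752320 - 2150614) = 15198297*601706 = 9144906494682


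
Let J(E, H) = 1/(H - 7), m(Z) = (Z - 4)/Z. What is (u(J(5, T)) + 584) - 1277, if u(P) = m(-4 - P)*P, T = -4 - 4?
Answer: -613424/885 ≈ -693.13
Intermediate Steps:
T = -8
m(Z) = (-4 + Z)/Z
J(E, H) = 1/(-7 + H)
u(P) = P*(-8 - P)/(-4 - P) (u(P) = ((-4 + (-4 - P))/(-4 - P))*P = ((-8 - P)/(-4 - P))*P = P*(-8 - P)/(-4 - P))
(u(J(5, T)) + 584) - 1277 = ((8 + 1/(-7 - 8))/((-7 - 8)*(4 + 1/(-7 - 8))) + 584) - 1277 = ((8 + 1/(-15))/((-15)*(4 + 1/(-15))) + 584) - 1277 = (-(8 - 1/15)/(15*(4 - 1/15)) + 584) - 1277 = (-1/15*119/15/59/15 + 584) - 1277 = (-1/15*15/59*119/15 + 584) - 1277 = (-119/885 + 584) - 1277 = 516721/885 - 1277 = -613424/885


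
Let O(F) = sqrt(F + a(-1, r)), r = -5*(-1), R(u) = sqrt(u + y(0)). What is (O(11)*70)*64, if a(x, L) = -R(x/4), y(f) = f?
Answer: 2240*sqrt(44 - 2*I) ≈ 14862.0 - 337.61*I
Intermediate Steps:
R(u) = sqrt(u) (R(u) = sqrt(u + 0) = sqrt(u))
r = 5
a(x, L) = -sqrt(x)/2 (a(x, L) = -sqrt(x/4) = -sqrt(x)/2)
O(F) = sqrt(F - I/2)
(O(11)*70)*64 = ((sqrt(-2*I + 4*11)/2)*70)*64 = ((sqrt(-2*I + 44)/2)*70)*64 = ((sqrt(44 - 2*I)/2)*70)*64 = (35*sqrt(44 - 2*I))*64 = 2240*sqrt(44 - 2*I)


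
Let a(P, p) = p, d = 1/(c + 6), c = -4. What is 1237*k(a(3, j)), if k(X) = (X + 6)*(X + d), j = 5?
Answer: 149677/2 ≈ 74839.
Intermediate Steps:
d = 1/2 (d = 1/(-4 + 6) = 1/2 ≈ 0.50000)
k(X) = (1/2 + X)*(6 + X) (k(X) = (X + 6)*(X + 1/2) = (6 + X)*(1/2 + X) = (1/2 + X)*(6 + X))
1237*k(a(3, j)) = 1237*(3 + 5**2 + (13/2)*5) = 1237*(3 + 25 + 65/2) = 1237*(121/2) = 149677/2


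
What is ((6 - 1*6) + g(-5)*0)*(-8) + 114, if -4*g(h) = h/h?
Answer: 114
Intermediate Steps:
g(h) = -1/4 (g(h) = -h/(4*h) = -1/4*1 = -1/4)
((6 - 1*6) + g(-5)*0)*(-8) + 114 = ((6 - 1*6) - 1/4*0)*(-8) + 114 = ((6 - 6) + 0)*(-8) + 114 = (0 + 0)*(-8) + 114 = 0*(-8) + 114 = 0 + 114 = 114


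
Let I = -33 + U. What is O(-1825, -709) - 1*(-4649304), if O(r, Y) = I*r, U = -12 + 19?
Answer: 4696754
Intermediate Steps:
U = 7
I = -26 (I = -33 + 7 = -26)
O(r, Y) = -26*r
O(-1825, -709) - 1*(-4649304) = -26*(-1825) - 1*(-4649304) = 47450 + 4649304 = 4696754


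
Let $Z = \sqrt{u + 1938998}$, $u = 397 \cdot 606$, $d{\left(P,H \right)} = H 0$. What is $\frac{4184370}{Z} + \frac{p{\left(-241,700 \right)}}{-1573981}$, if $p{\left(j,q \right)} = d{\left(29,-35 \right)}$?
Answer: $\frac{418437 \sqrt{544895}}{108979} \approx 2834.3$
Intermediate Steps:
$d{\left(P,H \right)} = 0$
$p{\left(j,q \right)} = 0$
$u = 240582$
$Z = 2 \sqrt{544895}$ ($Z = \sqrt{240582 + 1938998} = \sqrt{2179580} = 2 \sqrt{544895} \approx 1476.3$)
$\frac{4184370}{Z} + \frac{p{\left(-241,700 \right)}}{-1573981} = \frac{4184370}{2 \sqrt{544895}} + \frac{0}{-1573981} = 4184370 \frac{\sqrt{544895}}{1089790} + 0 \left(- \frac{1}{1573981}\right) = \frac{418437 \sqrt{544895}}{108979} + 0 = \frac{418437 \sqrt{544895}}{108979}$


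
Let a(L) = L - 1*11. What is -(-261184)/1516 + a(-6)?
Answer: 58853/379 ≈ 155.28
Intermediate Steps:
a(L) = -11 + L (a(L) = L - 11 = -11 + L)
-(-261184)/1516 + a(-6) = -(-261184)/1516 + (-11 - 6) = -(-261184)/1516 - 17 = -448*(-583/1516) - 17 = 65296/379 - 17 = 58853/379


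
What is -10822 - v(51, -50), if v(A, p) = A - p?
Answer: -10923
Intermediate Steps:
-10822 - v(51, -50) = -10822 - (51 - 1*(-50)) = -10822 - (51 + 50) = -10822 - 1*101 = -10822 - 101 = -10923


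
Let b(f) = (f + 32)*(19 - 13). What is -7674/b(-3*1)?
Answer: -1279/29 ≈ -44.103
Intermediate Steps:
b(f) = 192 + 6*f (b(f) = (32 + f)*6 = 192 + 6*f)
-7674/b(-3*1) = -7674/(192 + 6*(-3*1)) = -7674/(192 + 6*(-3)) = -7674/(192 - 18) = -7674/174 = -7674*1/174 = -1279/29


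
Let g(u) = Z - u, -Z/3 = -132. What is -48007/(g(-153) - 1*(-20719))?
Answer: -48007/21268 ≈ -2.2572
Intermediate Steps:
Z = 396 (Z = -3*(-132) = 396)
g(u) = 396 - u
-48007/(g(-153) - 1*(-20719)) = -48007/((396 - 1*(-153)) - 1*(-20719)) = -48007/((396 + 153) + 20719) = -48007/(549 + 20719) = -48007/21268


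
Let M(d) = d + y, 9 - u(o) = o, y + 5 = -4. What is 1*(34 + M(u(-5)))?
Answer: 39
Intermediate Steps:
y = -9 (y = -5 - 4 = -9)
u(o) = 9 - o
M(d) = -9 + d (M(d) = d - 9 = -9 + d)
1*(34 + M(u(-5))) = 1*(34 + (-9 + (9 - 1*(-5)))) = 1*(34 + (-9 + (9 + 5))) = 1*(34 + (-9 + 14)) = 1*(34 + 5) = 1*39 = 39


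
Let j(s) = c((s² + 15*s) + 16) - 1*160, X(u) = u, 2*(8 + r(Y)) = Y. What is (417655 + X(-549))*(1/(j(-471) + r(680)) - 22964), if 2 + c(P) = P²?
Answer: -220953143702225881375/23067801717 ≈ -9.5784e+9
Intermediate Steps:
r(Y) = -8 + Y/2
c(P) = -2 + P²
j(s) = -162 + (16 + s² + 15*s)² (j(s) = (-2 + ((s² + 15*s) + 16)²) - 1*160 = (-2 + (16 + s² + 15*s)²) - 160 = -162 + (16 + s² + 15*s)²)
(417655 + X(-549))*(1/(j(-471) + r(680)) - 22964) = (417655 - 549)*(1/((-162 + (16 + (-471)² + 15*(-471))²) + (-8 + (½)*680)) - 22964) = 417106*(1/((-162 + (16 + 221841 - 7065)²) + (-8 + 340)) - 22964) = 417106*(1/((-162 + 214792²) + 332) - 22964) = 417106*(1/((-162 + 46135603264) + 332) - 22964) = 417106*(1/(46135603102 + 332) - 22964) = 417106*(1/46135603434 - 22964) = 417106*(-1059457997258375/46135603434) = -220953143702225881375/23067801717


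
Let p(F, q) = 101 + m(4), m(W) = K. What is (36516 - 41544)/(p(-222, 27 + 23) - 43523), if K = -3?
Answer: 1676/14475 ≈ 0.11579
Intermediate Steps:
m(W) = -3
p(F, q) = 98 (p(F, q) = 101 - 3 = 98)
(36516 - 41544)/(p(-222, 27 + 23) - 43523) = (36516 - 41544)/(98 - 43523) = -5028/(-43425) = -5028*(-1/43425) = 1676/14475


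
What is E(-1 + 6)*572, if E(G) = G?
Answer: 2860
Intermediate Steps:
E(-1 + 6)*572 = (-1 + 6)*572 = 5*572 = 2860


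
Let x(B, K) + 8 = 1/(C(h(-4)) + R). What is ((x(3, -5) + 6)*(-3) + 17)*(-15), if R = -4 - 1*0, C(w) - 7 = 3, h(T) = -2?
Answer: -675/2 ≈ -337.50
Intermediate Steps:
C(w) = 10 (C(w) = 7 + 3 = 10)
R = -4 (R = -4 + 0 = -4)
x(B, K) = -47/6 (x(B, K) = -8 + 1/(10 - 4) = -8 + 1/6 = -47/6)
((x(3, -5) + 6)*(-3) + 17)*(-15) = ((-47/6 + 6)*(-3) + 17)*(-15) = (-11/6*(-3) + 17)*(-15) = (11/2 + 17)*(-15) = (45/2)*(-15) = -675/2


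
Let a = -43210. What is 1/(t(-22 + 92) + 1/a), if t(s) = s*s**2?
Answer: 43210/14821029999 ≈ 2.9155e-6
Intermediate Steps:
t(s) = s**3
1/(t(-22 + 92) + 1/a) = 1/((-22 + 92)**3 + 1/(-43210)) = 1/(70**3 - 1/43210) = 1/(343000 - 1/43210) = 1/(14821029999/43210) = 43210/14821029999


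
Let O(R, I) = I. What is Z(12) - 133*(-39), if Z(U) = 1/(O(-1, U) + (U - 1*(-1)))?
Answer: 129676/25 ≈ 5187.0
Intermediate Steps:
Z(U) = 1/(1 + 2*U) (Z(U) = 1/(U + (U - 1*(-1))) = 1/(U + (U + 1)) = 1/(U + (1 + U)) = 1/(1 + 2*U))
Z(12) - 133*(-39) = 1/(1 + 2*12) - 133*(-39) = 1/(1 + 24) + 5187 = 1/25 + 5187 = 129676/25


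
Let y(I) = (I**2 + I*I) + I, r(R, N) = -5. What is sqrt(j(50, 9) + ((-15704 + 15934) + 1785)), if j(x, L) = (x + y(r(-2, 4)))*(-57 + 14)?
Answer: 3*I*sqrt(230) ≈ 45.497*I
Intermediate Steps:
y(I) = I + 2*I**2 (y(I) = (I**2 + I**2) + I = 2*I**2 + I = I + 2*I**2)
j(x, L) = -1935 - 43*x (j(x, L) = (x - 5*(1 + 2*(-5)))*(-57 + 14) = (x - 5*(1 - 10))*(-43) = (x - 5*(-9))*(-43) = (x + 45)*(-43) = (45 + x)*(-43) = -1935 - 43*x)
sqrt(j(50, 9) + ((-15704 + 15934) + 1785)) = sqrt((-1935 - 43*50) + ((-15704 + 15934) + 1785)) = sqrt((-1935 - 2150) + (230 + 1785)) = sqrt(-4085 + 2015) = sqrt(-2070) = 3*I*sqrt(230)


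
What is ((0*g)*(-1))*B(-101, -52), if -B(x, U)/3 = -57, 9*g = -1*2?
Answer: 0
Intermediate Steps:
g = -2/9 (g = (-1*2)/9 = (⅑)*(-2) = -2/9 ≈ -0.22222)
B(x, U) = 171 (B(x, U) = -3*(-57) = 171)
((0*g)*(-1))*B(-101, -52) = ((0*(-2/9))*(-1))*171 = (0*(-1))*171 = 0*171 = 0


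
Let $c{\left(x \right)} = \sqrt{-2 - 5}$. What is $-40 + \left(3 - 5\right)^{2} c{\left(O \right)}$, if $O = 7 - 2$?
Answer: $-40 + 4 i \sqrt{7} \approx -40.0 + 10.583 i$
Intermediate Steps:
$O = 5$ ($O = 7 - 2 = 5$)
$c{\left(x \right)} = i \sqrt{7}$ ($c{\left(x \right)} = \sqrt{-7} = i \sqrt{7}$)
$-40 + \left(3 - 5\right)^{2} c{\left(O \right)} = -40 + \left(3 - 5\right)^{2} i \sqrt{7} = -40 + \left(-2\right)^{2} i \sqrt{7} = -40 + 4 i \sqrt{7}$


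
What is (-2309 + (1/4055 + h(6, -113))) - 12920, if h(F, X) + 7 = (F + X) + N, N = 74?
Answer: -61915794/4055 ≈ -15269.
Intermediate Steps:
h(F, X) = 67 + F + X (h(F, X) = -7 + ((F + X) + 74) = -7 + (74 + F + X) = 67 + F + X)
(-2309 + (1/4055 + h(6, -113))) - 12920 = (-2309 + (1/4055 + (67 + 6 - 113))) - 12920 = (-2309 + (1/4055 - 40)) - 12920 = (-2309 - 162199/4055) - 12920 = -9525194/4055 - 12920 = -61915794/4055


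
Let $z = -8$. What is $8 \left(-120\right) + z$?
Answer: $-968$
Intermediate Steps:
$8 \left(-120\right) + z = 8 \left(-120\right) - 8 = -960 - 8 = -968$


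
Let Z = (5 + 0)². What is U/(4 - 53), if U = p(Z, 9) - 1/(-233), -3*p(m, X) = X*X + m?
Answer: 24695/34251 ≈ 0.72100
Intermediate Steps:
Z = 25 (Z = 5² = 25)
p(m, X) = -m/3 - X²/3 (p(m, X) = -(X*X + m)/3 = -(X² + m)/3 = -(m + X²)/3 = -m/3 - X²/3)
U = -24695/699 (U = (-⅓*25 - ⅓*9²) - 1/(-233) = (-25/3 - ⅓*81) - 1*(-1/233) = (-25/3 - 27) + 1/233 = -106/3 + 1/233 = -24695/699 ≈ -35.329)
U/(4 - 53) = -24695/(699*(4 - 53)) = -24695/699/(-49) = -24695/699*(-1/49) = 24695/34251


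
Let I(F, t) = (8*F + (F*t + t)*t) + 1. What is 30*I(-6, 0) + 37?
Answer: -1373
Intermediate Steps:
I(F, t) = 1 + 8*F + t*(t + F*t) (I(F, t) = (8*F + (t + F*t)*t) + 1 = (8*F + t*(t + F*t)) + 1 = 1 + 8*F + t*(t + F*t))
30*I(-6, 0) + 37 = 30*(1 + 0**2 + 8*(-6) - 6*0**2) + 37 = 30*(1 + 0 - 48 - 6*0) + 37 = 30*(1 + 0 - 48 + 0) + 37 = 30*(-47) + 37 = -1410 + 37 = -1373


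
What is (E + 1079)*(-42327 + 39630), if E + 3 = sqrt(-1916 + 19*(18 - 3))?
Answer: -2901972 - 2697*I*sqrt(1631) ≈ -2.902e+6 - 1.0892e+5*I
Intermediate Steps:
E = -3 + I*sqrt(1631) (E = -3 + sqrt(-1916 + 19*(18 - 3)) = -3 + sqrt(-1916 + 19*15) = -3 + sqrt(-1916 + 285) = -3 + sqrt(-1631) = -3 + I*sqrt(1631) ≈ -3.0 + 40.386*I)
(E + 1079)*(-42327 + 39630) = ((-3 + I*sqrt(1631)) + 1079)*(-42327 + 39630) = (1076 + I*sqrt(1631))*(-2697) = -2901972 - 2697*I*sqrt(1631)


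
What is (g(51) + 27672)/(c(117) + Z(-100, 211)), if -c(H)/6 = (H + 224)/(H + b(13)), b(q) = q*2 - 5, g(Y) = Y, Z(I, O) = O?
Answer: 212543/1504 ≈ 141.32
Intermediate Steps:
b(q) = -5 + 2*q (b(q) = 2*q - 5 = -5 + 2*q)
c(H) = -6*(224 + H)/(21 + H) (c(H) = -6*(H + 224)/(H + (-5 + 2*13)) = -6*(224 + H)/(H + (-5 + 26)) = -6*(224 + H)/(H + 21) = -6*(224 + H)/(21 + H))
(g(51) + 27672)/(c(117) + Z(-100, 211)) = (51 + 27672)/(6*(-224 - 1*117)/(21 + 117) + 211) = 27723/(6*(-224 - 117)/138 + 211) = 27723/(6*(1/138)*(-341) + 211) = 27723/(-341/23 + 211) = 27723/(4512/23) = 27723*(23/4512) = 212543/1504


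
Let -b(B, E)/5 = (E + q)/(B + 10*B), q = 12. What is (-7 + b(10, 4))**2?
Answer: 7225/121 ≈ 59.711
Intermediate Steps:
b(B, E) = -5*(12 + E)/(11*B) (b(B, E) = -5*(E + 12)/(B + 10*B) = -5*(12 + E)/(11*B))
(-7 + b(10, 4))**2 = (-7 + (5/11)*(-12 - 1*4)/10)**2 = (-7 + (5/11)*(1/10)*(-12 - 4))**2 = (-7 + (5/11)*(1/10)*(-16))**2 = (-7 - 8/11)**2 = (-85/11)**2 = 7225/121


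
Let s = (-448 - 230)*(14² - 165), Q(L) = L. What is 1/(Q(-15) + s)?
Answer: -1/21033 ≈ -4.7544e-5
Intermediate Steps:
s = -21018 (s = -678*(196 - 165) = -678*31 = -21018)
1/(Q(-15) + s) = 1/(-15 - 21018) = 1/(-21033) = -1/21033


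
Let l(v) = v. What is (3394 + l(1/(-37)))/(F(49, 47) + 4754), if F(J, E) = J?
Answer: 41859/59237 ≈ 0.70664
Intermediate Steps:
(3394 + l(1/(-37)))/(F(49, 47) + 4754) = (3394 + 1/(-37))/(49 + 4754) = (3394 - 1/37)/4803 = (125577/37)*(1/4803) = 41859/59237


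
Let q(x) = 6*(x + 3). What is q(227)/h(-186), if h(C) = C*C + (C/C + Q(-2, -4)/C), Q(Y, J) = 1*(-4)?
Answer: 128340/3217523 ≈ 0.039888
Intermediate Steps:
Q(Y, J) = -4
h(C) = 1 + C**2 - 4/C (h(C) = C*C + (C/C - 4/C) = C**2 + (1 - 4/C) = 1 + C**2 - 4/C)
q(x) = 18 + 6*x (q(x) = 6*(3 + x) = 18 + 6*x)
q(227)/h(-186) = (18 + 6*227)/(((-4 - 186 + (-186)**3)/(-186))) = (18 + 1362)/((-(-4 - 186 - 6434856)/186)) = 1380/((-1/186*(-6435046))) = 1380/(3217523/93) = 1380*(93/3217523) = 128340/3217523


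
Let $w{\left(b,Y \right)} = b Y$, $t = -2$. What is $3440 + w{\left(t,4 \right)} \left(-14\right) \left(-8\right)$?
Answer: $2544$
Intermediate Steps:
$w{\left(b,Y \right)} = Y b$
$3440 + w{\left(t,4 \right)} \left(-14\right) \left(-8\right) = 3440 + 4 \left(-2\right) \left(-14\right) \left(-8\right) = 3440 + \left(-8\right) \left(-14\right) \left(-8\right) = 3440 + 112 \left(-8\right) = 3440 - 896 = 2544$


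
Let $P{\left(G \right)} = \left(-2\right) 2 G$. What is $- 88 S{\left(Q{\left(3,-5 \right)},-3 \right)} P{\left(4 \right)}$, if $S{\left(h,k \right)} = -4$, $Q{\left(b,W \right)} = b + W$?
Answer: $-5632$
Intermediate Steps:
$P{\left(G \right)} = - 4 G$
$Q{\left(b,W \right)} = W + b$
$- 88 S{\left(Q{\left(3,-5 \right)},-3 \right)} P{\left(4 \right)} = \left(-88\right) \left(-4\right) \left(\left(-4\right) 4\right) = 352 \left(-16\right) = -5632$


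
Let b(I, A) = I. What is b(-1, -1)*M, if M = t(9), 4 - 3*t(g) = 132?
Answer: 128/3 ≈ 42.667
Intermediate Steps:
t(g) = -128/3 (t(g) = 4/3 - ⅓*132 = 4/3 - 44 = -128/3)
M = -128/3 ≈ -42.667
b(-1, -1)*M = -1*(-128/3) = 128/3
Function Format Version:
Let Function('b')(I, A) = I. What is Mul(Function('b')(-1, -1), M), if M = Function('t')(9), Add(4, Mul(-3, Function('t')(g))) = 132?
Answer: Rational(128, 3) ≈ 42.667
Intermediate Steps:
Function('t')(g) = Rational(-128, 3) (Function('t')(g) = Add(Rational(4, 3), Mul(Rational(-1, 3), 132)) = Add(Rational(4, 3), -44) = Rational(-128, 3))
M = Rational(-128, 3) ≈ -42.667
Mul(Function('b')(-1, -1), M) = Mul(-1, Rational(-128, 3)) = Rational(128, 3)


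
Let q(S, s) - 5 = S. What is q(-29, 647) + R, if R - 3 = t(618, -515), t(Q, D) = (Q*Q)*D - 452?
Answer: -196691333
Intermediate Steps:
q(S, s) = 5 + S
t(Q, D) = -452 + D*Q² (t(Q, D) = Q²*D - 452 = D*Q² - 452 = -452 + D*Q²)
R = -196691309 (R = 3 + (-452 - 515*618²) = 3 + (-452 - 515*381924) = 3 + (-452 - 196690860) = 3 - 196691312 = -196691309)
q(-29, 647) + R = (5 - 29) - 196691309 = -24 - 196691309 = -196691333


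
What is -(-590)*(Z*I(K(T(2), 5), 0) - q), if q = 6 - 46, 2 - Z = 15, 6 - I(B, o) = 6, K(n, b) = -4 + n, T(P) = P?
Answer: 23600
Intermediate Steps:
I(B, o) = 0 (I(B, o) = 6 - 1*6 = 6 - 6 = 0)
Z = -13 (Z = 2 - 1*15 = 2 - 15 = -13)
q = -40
-(-590)*(Z*I(K(T(2), 5), 0) - q) = -(-590)*(-13*0 - 1*(-40)) = -(-590)*(0 + 40) = -(-590)*40 = -1*(-23600) = 23600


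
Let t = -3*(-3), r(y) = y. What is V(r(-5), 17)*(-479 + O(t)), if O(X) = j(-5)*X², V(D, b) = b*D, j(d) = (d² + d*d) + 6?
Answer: -344845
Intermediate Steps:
j(d) = 6 + 2*d² (j(d) = (d² + d²) + 6 = 2*d² + 6 = 6 + 2*d²)
t = 9
V(D, b) = D*b
O(X) = 56*X² (O(X) = (6 + 2*(-5)²)*X² = (6 + 2*25)*X² = (6 + 50)*X² = 56*X²)
V(r(-5), 17)*(-479 + O(t)) = (-5*17)*(-479 + 56*9²) = -85*(-479 + 56*81) = -85*(-479 + 4536) = -85*4057 = -344845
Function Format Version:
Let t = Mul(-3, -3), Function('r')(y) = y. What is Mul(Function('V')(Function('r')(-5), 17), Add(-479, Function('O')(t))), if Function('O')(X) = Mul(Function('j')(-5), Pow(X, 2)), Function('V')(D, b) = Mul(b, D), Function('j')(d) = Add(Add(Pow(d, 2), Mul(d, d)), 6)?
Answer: -344845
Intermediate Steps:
Function('j')(d) = Add(6, Mul(2, Pow(d, 2))) (Function('j')(d) = Add(Add(Pow(d, 2), Pow(d, 2)), 6) = Add(Mul(2, Pow(d, 2)), 6) = Add(6, Mul(2, Pow(d, 2))))
t = 9
Function('V')(D, b) = Mul(D, b)
Function('O')(X) = Mul(56, Pow(X, 2)) (Function('O')(X) = Mul(Add(6, Mul(2, Pow(-5, 2))), Pow(X, 2)) = Mul(Add(6, Mul(2, 25)), Pow(X, 2)) = Mul(Add(6, 50), Pow(X, 2)) = Mul(56, Pow(X, 2)))
Mul(Function('V')(Function('r')(-5), 17), Add(-479, Function('O')(t))) = Mul(Mul(-5, 17), Add(-479, Mul(56, Pow(9, 2)))) = Mul(-85, Add(-479, Mul(56, 81))) = Mul(-85, Add(-479, 4536)) = Mul(-85, 4057) = -344845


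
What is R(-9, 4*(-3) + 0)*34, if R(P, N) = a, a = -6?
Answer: -204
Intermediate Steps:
R(P, N) = -6
R(-9, 4*(-3) + 0)*34 = -6*34 = -204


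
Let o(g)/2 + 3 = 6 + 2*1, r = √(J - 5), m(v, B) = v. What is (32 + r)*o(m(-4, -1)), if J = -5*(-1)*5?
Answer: 320 + 20*√5 ≈ 364.72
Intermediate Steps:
J = 25 (J = 5*5 = 25)
r = 2*√5 (r = √(25 - 5) = √20 = 2*√5 ≈ 4.4721)
o(g) = 10 (o(g) = -6 + 2*(6 + 2*1) = -6 + 2*(6 + 2) = -6 + 2*8 = -6 + 16 = 10)
(32 + r)*o(m(-4, -1)) = (32 + 2*√5)*10 = 320 + 20*√5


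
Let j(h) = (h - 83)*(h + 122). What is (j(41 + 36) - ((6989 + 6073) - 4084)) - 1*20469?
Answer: -30641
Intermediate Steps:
j(h) = (-83 + h)*(122 + h)
(j(41 + 36) - ((6989 + 6073) - 4084)) - 1*20469 = ((-10126 + (41 + 36)**2 + 39*(41 + 36)) - ((6989 + 6073) - 4084)) - 1*20469 = ((-10126 + 77**2 + 39*77) - (13062 - 4084)) - 20469 = ((-10126 + 5929 + 3003) - 1*8978) - 20469 = (-1194 - 8978) - 20469 = -10172 - 20469 = -30641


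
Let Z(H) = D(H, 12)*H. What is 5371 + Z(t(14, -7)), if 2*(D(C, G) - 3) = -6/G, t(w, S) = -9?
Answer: 21385/4 ≈ 5346.3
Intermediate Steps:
D(C, G) = 3 - 3/G (D(C, G) = 3 + (-6/G)/2 = 3 - 3/G)
Z(H) = 11*H/4 (Z(H) = (3 - 3/12)*H = (3 - 3*1/12)*H = (3 - ¼)*H = 11*H/4)
5371 + Z(t(14, -7)) = 5371 + (11/4)*(-9) = 5371 - 99/4 = 21385/4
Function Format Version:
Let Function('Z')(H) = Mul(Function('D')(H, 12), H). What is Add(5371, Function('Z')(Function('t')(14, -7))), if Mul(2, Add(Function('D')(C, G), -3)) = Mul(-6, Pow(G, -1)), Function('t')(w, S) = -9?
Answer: Rational(21385, 4) ≈ 5346.3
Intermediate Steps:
Function('D')(C, G) = Add(3, Mul(-3, Pow(G, -1))) (Function('D')(C, G) = Add(3, Mul(Rational(1, 2), Mul(-6, Pow(G, -1)))) = Add(3, Mul(-3, Pow(G, -1))))
Function('Z')(H) = Mul(Rational(11, 4), H) (Function('Z')(H) = Mul(Add(3, Mul(-3, Pow(12, -1))), H) = Mul(Add(3, Mul(-3, Rational(1, 12))), H) = Mul(Add(3, Rational(-1, 4)), H) = Mul(Rational(11, 4), H))
Add(5371, Function('Z')(Function('t')(14, -7))) = Add(5371, Mul(Rational(11, 4), -9)) = Add(5371, Rational(-99, 4)) = Rational(21385, 4)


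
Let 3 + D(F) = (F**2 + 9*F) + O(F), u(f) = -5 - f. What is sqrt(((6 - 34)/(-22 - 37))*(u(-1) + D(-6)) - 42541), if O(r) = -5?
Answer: I*sqrt(148134781)/59 ≈ 206.29*I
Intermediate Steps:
D(F) = -8 + F**2 + 9*F (D(F) = -3 + ((F**2 + 9*F) - 5) = -3 + (-5 + F**2 + 9*F) = -8 + F**2 + 9*F)
sqrt(((6 - 34)/(-22 - 37))*(u(-1) + D(-6)) - 42541) = sqrt(((6 - 34)/(-22 - 37))*((-5 - 1*(-1)) + (-8 + (-6)**2 + 9*(-6))) - 42541) = sqrt((-28/(-59))*((-5 + 1) + (-8 + 36 - 54)) - 42541) = sqrt((-28*(-1/59))*(-4 - 26) - 42541) = sqrt((28/59)*(-30) - 42541) = sqrt(-840/59 - 42541) = sqrt(-2510759/59) = I*sqrt(148134781)/59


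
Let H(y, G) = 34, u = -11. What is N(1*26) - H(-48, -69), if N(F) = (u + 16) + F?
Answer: -3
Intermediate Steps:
N(F) = 5 + F (N(F) = (-11 + 16) + F = 5 + F)
N(1*26) - H(-48, -69) = (5 + 1*26) - 1*34 = (5 + 26) - 34 = 31 - 34 = -3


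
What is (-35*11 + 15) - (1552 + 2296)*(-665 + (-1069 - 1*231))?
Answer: 7560950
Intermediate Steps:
(-35*11 + 15) - (1552 + 2296)*(-665 + (-1069 - 1*231)) = (-385 + 15) - 3848*(-665 + (-1069 - 231)) = -370 - 3848*(-665 - 1300) = -370 - 3848*(-1965) = -370 - 1*(-7561320) = -370 + 7561320 = 7560950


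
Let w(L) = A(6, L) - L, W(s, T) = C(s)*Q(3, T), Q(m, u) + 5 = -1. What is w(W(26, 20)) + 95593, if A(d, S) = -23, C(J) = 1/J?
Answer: 1242413/13 ≈ 95570.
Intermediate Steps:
Q(m, u) = -6 (Q(m, u) = -5 - 1 = -6)
W(s, T) = -6/s
w(L) = -23 - L
w(W(26, 20)) + 95593 = (-23 - (-6)/26) + 95593 = (-23 - 1*(-3/13)) + 95593 = (-23 + 3/13) + 95593 = -296/13 + 95593 = 1242413/13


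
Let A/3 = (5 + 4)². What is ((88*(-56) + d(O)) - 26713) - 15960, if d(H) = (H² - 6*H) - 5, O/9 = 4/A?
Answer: -34705406/729 ≈ -47607.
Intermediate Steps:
A = 243 (A = 3*(5 + 4)² = 3*9² = 3*81 = 243)
O = 4/27 (O = 9*(4/243) = 4/27 ≈ 0.14815)
d(H) = -5 + H² - 6*H
((88*(-56) + d(O)) - 26713) - 15960 = ((88*(-56) + (-5 + (4/27)² - 6*4/27)) - 26713) - 15960 = ((-4928 + (-5 + 16/729 - 8/9)) - 26713) - 15960 = ((-4928 - 4277/729) - 26713) - 15960 = (-3596789/729 - 26713) - 15960 = -23070566/729 - 15960 = -34705406/729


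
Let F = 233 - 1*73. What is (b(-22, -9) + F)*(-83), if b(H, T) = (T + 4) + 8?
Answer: -13529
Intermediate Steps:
F = 160 (F = 233 - 73 = 160)
b(H, T) = 12 + T (b(H, T) = (4 + T) + 8 = 12 + T)
(b(-22, -9) + F)*(-83) = ((12 - 9) + 160)*(-83) = (3 + 160)*(-83) = 163*(-83) = -13529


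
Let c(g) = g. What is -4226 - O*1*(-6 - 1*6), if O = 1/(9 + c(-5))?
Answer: -4223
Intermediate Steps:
O = ¼ (O = 1/(9 - 5) = 1/4 = ¼ ≈ 0.25000)
-4226 - O*1*(-6 - 1*6) = -4226 - (¼)*1*(-6 - 1*6) = -4226 - (-6 - 6)/4 = -4226 - (-12)/4 = -4226 - 1*(-3) = -4226 + 3 = -4223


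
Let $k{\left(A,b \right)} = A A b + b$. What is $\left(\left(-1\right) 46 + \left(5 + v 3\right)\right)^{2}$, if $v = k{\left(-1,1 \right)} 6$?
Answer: $25$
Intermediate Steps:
$k{\left(A,b \right)} = b + b A^{2}$ ($k{\left(A,b \right)} = A^{2} b + b = b A^{2} + b = b + b A^{2}$)
$v = 12$ ($v = 1 \left(1 + \left(-1\right)^{2}\right) 6 = 1 \left(1 + 1\right) 6 = 1 \cdot 2 \cdot 6 = 2 \cdot 6 = 12$)
$\left(\left(-1\right) 46 + \left(5 + v 3\right)\right)^{2} = \left(\left(-1\right) 46 + \left(5 + 12 \cdot 3\right)\right)^{2} = \left(-46 + \left(5 + 36\right)\right)^{2} = \left(-46 + 41\right)^{2} = \left(-5\right)^{2} = 25$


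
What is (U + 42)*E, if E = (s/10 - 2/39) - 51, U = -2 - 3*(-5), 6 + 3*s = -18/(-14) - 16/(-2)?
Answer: -509927/182 ≈ -2801.8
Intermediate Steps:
s = 23/21 (s = -2 + (-18/(-14) - 16/(-2))/3 = -2 + (-18*(-1/14) - 16*(-½))/3 = -2 + (9/7 + 8)/3 = -2 + (⅓)*(65/7) = -2 + 65/21 = 23/21 ≈ 1.0952)
U = 13 (U = -2 + 15 = 13)
E = -46357/910 (E = ((23/21)/10 - 2/39) - 51 = ((23/21)*(⅒) - 2*1/39) - 51 = (23/210 - 2/39) - 51 = 53/910 - 51 = -46357/910 ≈ -50.942)
(U + 42)*E = (13 + 42)*(-46357/910) = 55*(-46357/910) = -509927/182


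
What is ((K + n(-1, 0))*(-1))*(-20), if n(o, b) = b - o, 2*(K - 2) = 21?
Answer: 270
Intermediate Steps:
K = 25/2 (K = 2 + (1/2)*21 = 2 + 21/2 = 25/2 ≈ 12.500)
((K + n(-1, 0))*(-1))*(-20) = ((25/2 + (0 - 1*(-1)))*(-1))*(-20) = ((25/2 + (0 + 1))*(-1))*(-20) = ((25/2 + 1)*(-1))*(-20) = ((27/2)*(-1))*(-20) = -27/2*(-20) = 270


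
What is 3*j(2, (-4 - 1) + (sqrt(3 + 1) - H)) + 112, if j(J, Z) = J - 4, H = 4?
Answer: 106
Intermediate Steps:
j(J, Z) = -4 + J
3*j(2, (-4 - 1) + (sqrt(3 + 1) - H)) + 112 = 3*(-4 + 2) + 112 = 3*(-2) + 112 = -6 + 112 = 106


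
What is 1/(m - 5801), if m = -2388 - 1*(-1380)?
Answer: -1/6809 ≈ -0.00014686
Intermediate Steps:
m = -1008 (m = -2388 + 1380 = -1008)
1/(m - 5801) = 1/(-1008 - 5801) = 1/(-6809) = -1/6809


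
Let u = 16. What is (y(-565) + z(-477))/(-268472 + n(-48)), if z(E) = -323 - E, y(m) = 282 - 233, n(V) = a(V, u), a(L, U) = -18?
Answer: -203/268490 ≈ -0.00075608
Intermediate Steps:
n(V) = -18
y(m) = 49
(y(-565) + z(-477))/(-268472 + n(-48)) = (49 + (-323 - 1*(-477)))/(-268472 - 18) = (49 + (-323 + 477))/(-268490) = (49 + 154)*(-1/268490) = 203*(-1/268490) = -203/268490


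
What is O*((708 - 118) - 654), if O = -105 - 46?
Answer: 9664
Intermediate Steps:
O = -151
O*((708 - 118) - 654) = -151*((708 - 118) - 654) = -151*(590 - 654) = -151*(-64) = 9664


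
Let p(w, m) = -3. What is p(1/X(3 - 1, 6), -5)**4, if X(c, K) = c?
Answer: 81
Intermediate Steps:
p(1/X(3 - 1, 6), -5)**4 = (-3)**4 = 81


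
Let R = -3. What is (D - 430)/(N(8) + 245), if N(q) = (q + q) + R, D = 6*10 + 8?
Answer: -181/129 ≈ -1.4031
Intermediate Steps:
D = 68 (D = 60 + 8 = 68)
N(q) = -3 + 2*q (N(q) = (q + q) - 3 = 2*q - 3 = -3 + 2*q)
(D - 430)/(N(8) + 245) = (68 - 430)/((-3 + 2*8) + 245) = -362/((-3 + 16) + 245) = -362/(13 + 245) = -362/258 = -362*1/258 = -181/129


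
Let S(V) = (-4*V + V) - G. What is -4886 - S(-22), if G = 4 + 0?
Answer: -4948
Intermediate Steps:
G = 4
S(V) = -4 - 3*V (S(V) = (-4*V + V) - 1*4 = -3*V - 4 = -4 - 3*V)
-4886 - S(-22) = -4886 - (-4 - 3*(-22)) = -4886 - (-4 + 66) = -4886 - 1*62 = -4886 - 62 = -4948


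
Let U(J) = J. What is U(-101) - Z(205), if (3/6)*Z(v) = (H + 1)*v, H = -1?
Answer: -101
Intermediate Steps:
Z(v) = 0 (Z(v) = 2*((-1 + 1)*v) = 2*(0*v) = 2*0 = 0)
U(-101) - Z(205) = -101 - 1*0 = -101 + 0 = -101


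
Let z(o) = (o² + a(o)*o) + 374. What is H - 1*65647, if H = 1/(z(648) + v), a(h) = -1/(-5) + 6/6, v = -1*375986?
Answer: -14793420151/225348 ≈ -65647.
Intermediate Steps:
v = -375986
a(h) = 6/5 (a(h) = -1*(-⅕) + 6*(⅙) = ⅕ + 1 = 6/5)
z(o) = 374 + o² + 6*o/5 (z(o) = (o² + 6*o/5) + 374 = 374 + o² + 6*o/5)
H = 5/225348 (H = 1/((374 + 648² + (6/5)*648) - 375986) = 1/((374 + 419904 + 3888/5) - 375986) = 1/(2105278/5 - 375986) = 1/(225348/5) = 5/225348 ≈ 2.2188e-5)
H - 1*65647 = 5/225348 - 1*65647 = 5/225348 - 65647 = -14793420151/225348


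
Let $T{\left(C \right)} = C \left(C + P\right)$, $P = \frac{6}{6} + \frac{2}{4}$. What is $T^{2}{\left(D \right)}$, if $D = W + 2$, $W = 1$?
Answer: $\frac{729}{4} \approx 182.25$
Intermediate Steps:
$P = \frac{3}{2}$ ($P = 6 \cdot \frac{1}{6} + 2 \cdot \frac{1}{4} = 1 + \frac{1}{2} = \frac{3}{2} \approx 1.5$)
$D = 3$ ($D = 1 + 2 = 3$)
$T{\left(C \right)} = C \left(\frac{3}{2} + C\right)$ ($T{\left(C \right)} = C \left(C + \frac{3}{2}\right) = C \left(\frac{3}{2} + C\right)$)
$T^{2}{\left(D \right)} = \left(\frac{1}{2} \cdot 3 \left(3 + 2 \cdot 3\right)\right)^{2} = \left(\frac{1}{2} \cdot 3 \left(3 + 6\right)\right)^{2} = \left(\frac{1}{2} \cdot 3 \cdot 9\right)^{2} = \left(\frac{27}{2}\right)^{2} = \frac{729}{4}$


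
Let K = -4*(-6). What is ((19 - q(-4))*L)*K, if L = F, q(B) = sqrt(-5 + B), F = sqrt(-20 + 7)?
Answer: sqrt(13)*(72 + 456*I) ≈ 259.6 + 1644.1*I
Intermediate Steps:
F = I*sqrt(13) (F = sqrt(-13) = I*sqrt(13) ≈ 3.6056*I)
L = I*sqrt(13) ≈ 3.6056*I
K = 24
((19 - q(-4))*L)*K = ((19 - sqrt(-5 - 4))*(I*sqrt(13)))*24 = ((19 - sqrt(-9))*(I*sqrt(13)))*24 = ((19 - 3*I)*(I*sqrt(13)))*24 = (I*sqrt(13)*(19 - 3*I))*24 = 24*I*sqrt(13)*(19 - 3*I)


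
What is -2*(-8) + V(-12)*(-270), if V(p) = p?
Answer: 3256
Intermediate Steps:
-2*(-8) + V(-12)*(-270) = -2*(-8) - 12*(-270) = 16 + 3240 = 3256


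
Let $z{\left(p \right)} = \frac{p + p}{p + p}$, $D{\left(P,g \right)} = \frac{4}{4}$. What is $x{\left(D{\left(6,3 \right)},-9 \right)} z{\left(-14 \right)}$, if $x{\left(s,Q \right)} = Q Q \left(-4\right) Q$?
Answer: $2916$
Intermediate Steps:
$D{\left(P,g \right)} = 1$ ($D{\left(P,g \right)} = 4 \cdot \frac{1}{4} = 1$)
$z{\left(p \right)} = 1$ ($z{\left(p \right)} = \frac{2 p}{2 p} = 2 p \frac{1}{2 p} = 1$)
$x{\left(s,Q \right)} = - 4 Q^{3}$ ($x{\left(s,Q \right)} = Q^{2} \left(-4\right) Q = - 4 Q^{2} Q = - 4 Q^{3}$)
$x{\left(D{\left(6,3 \right)},-9 \right)} z{\left(-14 \right)} = - 4 \left(-9\right)^{3} \cdot 1 = \left(-4\right) \left(-729\right) 1 = 2916 \cdot 1 = 2916$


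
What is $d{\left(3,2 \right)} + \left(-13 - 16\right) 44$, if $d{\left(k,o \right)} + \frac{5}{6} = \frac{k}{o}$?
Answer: $- \frac{3826}{3} \approx -1275.3$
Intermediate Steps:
$d{\left(k,o \right)} = - \frac{5}{6} + \frac{k}{o}$
$d{\left(3,2 \right)} + \left(-13 - 16\right) 44 = \left(- \frac{5}{6} + \frac{3}{2}\right) + \left(-13 - 16\right) 44 = \left(- \frac{5}{6} + 3 \cdot \frac{1}{2}\right) + \left(-13 - 16\right) 44 = \left(- \frac{5}{6} + \frac{3}{2}\right) - 1276 = \frac{2}{3} - 1276 = - \frac{3826}{3}$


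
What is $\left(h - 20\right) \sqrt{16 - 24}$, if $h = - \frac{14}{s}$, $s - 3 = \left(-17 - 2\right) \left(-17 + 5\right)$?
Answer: $- \frac{1324 i \sqrt{2}}{33} \approx - 56.74 i$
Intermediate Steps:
$s = 231$ ($s = 3 + \left(-17 - 2\right) \left(-17 + 5\right) = 3 - -228 = 3 + 228 = 231$)
$h = - \frac{2}{33}$ ($h = - \frac{14}{231} = \left(-14\right) \frac{1}{231} = - \frac{2}{33} \approx -0.060606$)
$\left(h - 20\right) \sqrt{16 - 24} = \left(- \frac{2}{33} - 20\right) \sqrt{16 - 24} = - \frac{662 \sqrt{-8}}{33} = - \frac{662 \cdot 2 i \sqrt{2}}{33} = - \frac{1324 i \sqrt{2}}{33}$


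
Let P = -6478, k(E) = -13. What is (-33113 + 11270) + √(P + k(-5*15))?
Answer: -21843 + I*√6491 ≈ -21843.0 + 80.567*I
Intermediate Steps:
(-33113 + 11270) + √(P + k(-5*15)) = (-33113 + 11270) + √(-6478 - 13) = -21843 + √(-6491) = -21843 + I*√6491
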